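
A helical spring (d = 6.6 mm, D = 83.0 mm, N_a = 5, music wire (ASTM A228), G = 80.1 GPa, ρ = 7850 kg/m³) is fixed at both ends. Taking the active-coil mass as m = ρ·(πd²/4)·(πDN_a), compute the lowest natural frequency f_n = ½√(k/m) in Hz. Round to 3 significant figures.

k = Gd⁴/(8D³N_a) = (80.1×10³)(6.6⁴)/(8·83.0³·5) = 6.6453 N/mm = 6645.3 N/m
Wire length L = πDN_a = π·83.0·5 = 1303.8 mm
m = ρ·(πd²/4)·L = 7850 × 34.212×10⁻⁶ m² × 1.3038 m = 0.35014 kg
f_n = ½√(k/m) = 0.5·√(6645.3/0.35014) = 0.5·√(18979) = 68.882 Hz

68.9 Hz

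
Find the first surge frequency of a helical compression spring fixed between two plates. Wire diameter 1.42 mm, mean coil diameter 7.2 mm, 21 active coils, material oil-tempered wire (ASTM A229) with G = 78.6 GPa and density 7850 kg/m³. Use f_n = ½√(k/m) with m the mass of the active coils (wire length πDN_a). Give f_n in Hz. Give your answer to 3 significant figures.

k = Gd⁴/(8D³N_a) = (78.6×10³)(1.42⁴)/(8·7.2³·21) = 5.0965 N/mm = 5096.5 N/m
Wire length L = πDN_a = π·7.2·21 = 475.01 mm
m = ρ·(πd²/4)·L = 7850 × 1.5837×10⁻⁶ m² × 0.47501 m = 0.0059052 kg
f_n = ½√(k/m) = 0.5·√(5096.5/0.0059052) = 0.5·√(8.6304e+05) = 464.5 Hz

464 Hz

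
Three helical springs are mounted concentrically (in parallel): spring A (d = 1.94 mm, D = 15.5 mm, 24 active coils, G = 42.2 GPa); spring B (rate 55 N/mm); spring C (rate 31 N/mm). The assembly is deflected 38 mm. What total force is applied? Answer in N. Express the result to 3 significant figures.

3300 N

k_A = Gd⁴/(8D³N_a) = (42.2×10³)(1.94⁴)/(8·15.5³·24) = 0.83603 N/mm
Parallel: k_eq = 0.83603 + 55 + 31 = 86.836 N/mm
F = k_eq·δ = 86.836·38 = 3299.8 N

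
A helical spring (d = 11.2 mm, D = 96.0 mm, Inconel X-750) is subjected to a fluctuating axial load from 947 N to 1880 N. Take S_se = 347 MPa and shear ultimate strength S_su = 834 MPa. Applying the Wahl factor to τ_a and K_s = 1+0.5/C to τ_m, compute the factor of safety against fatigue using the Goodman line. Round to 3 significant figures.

C = D/d = 96.0/11.2 = 8.5714; K_W = (4C−1)/(4C−4)+0.615/C = 1.1708; K_s = 1+0.5/C = 1.0583
F_a = (F_max−F_min)/2 = 466.5 N; F_m = (F_max+F_min)/2 = 1413.5 N
τ_a = K_W·8F_aD/(πd³) = 1.1708 × 81.173 = 95.037 MPa
τ_m = K_s·8F_mD/(πd³) = 1.0583 × 245.95 = 260.3 MPa
Goodman: 1/n_f = τ_a/S_se + τ_m/S_su = 95.037/347 + 260.3/834 = 0.27388 + 0.31211 = 0.58599
n_f = 1/0.58599 = 1.707

1.71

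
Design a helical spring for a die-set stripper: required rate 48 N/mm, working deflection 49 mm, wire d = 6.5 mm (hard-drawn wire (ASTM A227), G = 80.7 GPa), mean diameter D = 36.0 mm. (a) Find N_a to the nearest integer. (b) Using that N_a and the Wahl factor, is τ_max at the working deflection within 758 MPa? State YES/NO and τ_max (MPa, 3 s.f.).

(a) 8 coils; (b) NO, τ_max = 1010 MPa

N_a = Gd⁴/(8D³k) = (80.7×10³)(6.5⁴)/(8·36.0³·48) = 8.041 → N_a = 8
Actual rate k = Gd⁴/(8D³·8) = 48.244 N/mm
Working load F = kδ = 48.244·49 = 2363.9 N
C = 36.0/6.5 = 5.5385; K_W = (4C−1)/(4C−4)+0.615/C = 1.2763
τ_max = K_W·8FD/(πd³) = 1.2763·789.11 = 1007.1 MPa
τ_max > 758 MPa → exceeds allowable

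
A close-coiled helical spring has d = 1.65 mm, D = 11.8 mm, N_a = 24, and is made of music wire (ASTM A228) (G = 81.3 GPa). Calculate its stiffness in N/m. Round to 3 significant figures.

k = Gd⁴/(8D³N_a) = (81.3×10³ × 1.65⁴) / (8 × 11.8³ × 24)
  = 602596 / 315462 = 1.9102 N/mm = 1910.2 N/m

1910 N/m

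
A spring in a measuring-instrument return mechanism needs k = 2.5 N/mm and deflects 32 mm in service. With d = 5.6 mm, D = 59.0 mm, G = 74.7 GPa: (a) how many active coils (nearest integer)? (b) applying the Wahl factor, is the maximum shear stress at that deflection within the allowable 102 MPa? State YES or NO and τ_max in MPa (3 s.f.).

(a) 18 coils; (b) YES, τ_max = 77.3 MPa

N_a = Gd⁴/(8D³k) = (74.7×10³)(5.6⁴)/(8·59.0³·2.5) = 17.88 → N_a = 18
Actual rate k = Gd⁴/(8D³·18) = 2.484 N/mm
Working load F = kδ = 2.484·32 = 79.488 N
C = 59.0/5.6 = 10.5357; K_W = (4C−1)/(4C−4)+0.615/C = 1.1370
τ_max = K_W·8FD/(πd³) = 1.1370·68.004 = 77.322 MPa
τ_max ≤ 102 MPa → acceptable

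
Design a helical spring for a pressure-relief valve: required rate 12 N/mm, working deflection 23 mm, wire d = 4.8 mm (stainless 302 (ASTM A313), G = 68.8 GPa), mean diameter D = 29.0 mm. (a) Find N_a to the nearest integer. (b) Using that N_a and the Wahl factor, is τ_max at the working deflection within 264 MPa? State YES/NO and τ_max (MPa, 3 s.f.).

N_a = Gd⁴/(8D³k) = (68.8×10³)(4.8⁴)/(8·29.0³·12) = 15.6 → N_a = 16
Actual rate k = Gd⁴/(8D³·16) = 11.699 N/mm
Working load F = kδ = 11.699·23 = 269.08 N
C = 29.0/4.8 = 6.0417; K_W = (4C−1)/(4C−4)+0.615/C = 1.2506
τ_max = K_W·8FD/(πd³) = 1.2506·179.68 = 224.7 MPa
τ_max ≤ 264 MPa → acceptable

(a) 16 coils; (b) YES, τ_max = 225 MPa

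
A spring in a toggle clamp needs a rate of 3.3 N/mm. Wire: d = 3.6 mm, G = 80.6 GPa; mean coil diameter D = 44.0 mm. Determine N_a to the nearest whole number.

N_a = Gd⁴/(8D³k) = (80.6×10³ × 3.6⁴)/(8 × 44.0³ × 3.3)
    = 1.35377e+07 / 2.24886e+06 = 6.02 → 6 coils

6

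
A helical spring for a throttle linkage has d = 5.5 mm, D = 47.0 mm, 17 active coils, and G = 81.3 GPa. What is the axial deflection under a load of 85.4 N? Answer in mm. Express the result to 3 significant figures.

16.2 mm

k = Gd⁴/(8D³N_a) = (81.3×10³)(5.5⁴)/(8·47.0³·17) = 5.2688 N/mm
δ = F/k = 85.4 / 5.2688 = 16.209 mm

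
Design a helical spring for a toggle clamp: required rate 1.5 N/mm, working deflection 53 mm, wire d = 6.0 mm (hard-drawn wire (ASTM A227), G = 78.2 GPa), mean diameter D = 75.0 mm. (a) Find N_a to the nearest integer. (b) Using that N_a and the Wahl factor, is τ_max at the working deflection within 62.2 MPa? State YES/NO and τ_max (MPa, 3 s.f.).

N_a = Gd⁴/(8D³k) = (78.2×10³)(6.0⁴)/(8·75.0³·1.5) = 20.02 → N_a = 20
Actual rate k = Gd⁴/(8D³·20) = 1.5014 N/mm
Working load F = kδ = 1.5014·53 = 79.576 N
C = 75.0/6.0 = 12.5000; K_W = (4C−1)/(4C−4)+0.615/C = 1.1144
τ_max = K_W·8FD/(πd³) = 1.1144·70.361 = 78.411 MPa
τ_max > 62.2 MPa → exceeds allowable

(a) 20 coils; (b) NO, τ_max = 78.4 MPa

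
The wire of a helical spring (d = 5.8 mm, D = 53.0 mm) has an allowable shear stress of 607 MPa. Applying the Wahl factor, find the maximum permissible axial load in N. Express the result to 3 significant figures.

757 N

C = D/d = 53.0/5.8 = 9.1379
K_W = (4C−1)/(4C−4) + 0.615/C = 35.552/32.552 + 0.0673 = 1.1595
τ_max = K·8FD/(πd³) → F_max = τ_allow·πd³/(8DK)
F_max = 607·π·5.8³/(8·53.0·1.1595) = 3.7207e+05/491.61 = 756.83 N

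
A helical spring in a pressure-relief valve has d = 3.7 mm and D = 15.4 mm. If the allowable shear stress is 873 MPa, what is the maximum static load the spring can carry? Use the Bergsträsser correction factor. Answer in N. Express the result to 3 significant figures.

825 N

C = D/d = 15.4/3.7 = 4.1622
K_B = (4C+2)/(4C−3) = 18.649/13.649 = 1.3663
τ_max = K·8FD/(πd³) → F_max = τ_allow·πd³/(8DK)
F_max = 873·π·3.7³/(8·15.4·1.3663) = 1.3892e+05/168.33 = 825.28 N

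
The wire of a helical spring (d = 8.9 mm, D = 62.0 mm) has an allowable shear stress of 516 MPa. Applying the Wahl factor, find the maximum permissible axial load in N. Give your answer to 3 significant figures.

1900 N

C = D/d = 62.0/8.9 = 6.9663
K_W = (4C−1)/(4C−4) + 0.615/C = 26.865/23.865 + 0.0883 = 1.2140
τ_max = K·8FD/(πd³) → F_max = τ_allow·πd³/(8DK)
F_max = 516·π·8.9³/(8·62.0·1.2140) = 1.1428e+06/602.14 = 1897.9 N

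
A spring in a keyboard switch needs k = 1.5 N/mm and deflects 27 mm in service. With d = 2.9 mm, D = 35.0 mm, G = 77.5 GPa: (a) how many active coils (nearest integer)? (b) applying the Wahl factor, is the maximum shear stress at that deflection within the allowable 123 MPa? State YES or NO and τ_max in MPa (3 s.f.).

(a) 11 coils; (b) NO, τ_max = 160 MPa

N_a = Gd⁴/(8D³k) = (77.5×10³)(2.9⁴)/(8·35.0³·1.5) = 10.65 → N_a = 11
Actual rate k = Gd⁴/(8D³·11) = 1.4528 N/mm
Working load F = kδ = 1.4528·27 = 39.226 N
C = 35.0/2.9 = 12.0690; K_W = (4C−1)/(4C−4)+0.615/C = 1.1187
τ_max = K_W·8FD/(πd³) = 1.1187·143.35 = 160.36 MPa
τ_max > 123 MPa → exceeds allowable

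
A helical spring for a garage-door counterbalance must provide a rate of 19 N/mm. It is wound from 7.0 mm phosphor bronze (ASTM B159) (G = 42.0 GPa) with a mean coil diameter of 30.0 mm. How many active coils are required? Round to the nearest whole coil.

25

N_a = Gd⁴/(8D³k) = (42.0×10³ × 7.0⁴)/(8 × 30.0³ × 19)
    = 1.00842e+08 / 4.104e+06 = 24.57 → 25 coils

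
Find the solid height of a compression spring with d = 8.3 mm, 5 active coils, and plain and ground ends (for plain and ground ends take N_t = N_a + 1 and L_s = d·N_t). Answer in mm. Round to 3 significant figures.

plain and ground ends: N_t = N_a + 1 = 5 + 1 = 6
L_s = d·N_t = 8.3 × 6 = 49.8 mm

49.8 mm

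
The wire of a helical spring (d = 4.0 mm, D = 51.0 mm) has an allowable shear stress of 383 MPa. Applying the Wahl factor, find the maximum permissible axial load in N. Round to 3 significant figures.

170 N

C = D/d = 51.0/4.0 = 12.7500
K_W = (4C−1)/(4C−4) + 0.615/C = 50.000/47.000 + 0.0482 = 1.1121
τ_max = K·8FD/(πd³) → F_max = τ_allow·πd³/(8DK)
F_max = 383·π·4.0³/(8·51.0·1.1121) = 77007/453.72 = 169.72 N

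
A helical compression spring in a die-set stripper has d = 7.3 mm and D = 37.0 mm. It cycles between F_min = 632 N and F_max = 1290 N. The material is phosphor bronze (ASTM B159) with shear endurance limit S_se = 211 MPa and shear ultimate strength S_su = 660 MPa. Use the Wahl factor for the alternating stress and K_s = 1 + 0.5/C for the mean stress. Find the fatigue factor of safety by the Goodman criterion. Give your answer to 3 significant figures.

1.14

C = D/d = 37.0/7.3 = 5.0685; K_W = (4C−1)/(4C−4)+0.615/C = 1.3057; K_s = 1+0.5/C = 1.0986
F_a = (F_max−F_min)/2 = 329 N; F_m = (F_max+F_min)/2 = 961 N
τ_a = K_W·8F_aD/(πd³) = 1.3057 × 79.684 = 104.04 MPa
τ_m = K_s·8F_mD/(πd³) = 1.0986 × 232.75 = 255.71 MPa
Goodman: 1/n_f = τ_a/S_se + τ_m/S_su = 104.04/211 + 255.71/660 = 0.49309 + 0.38745 = 0.88053
n_f = 1/0.88053 = 1.136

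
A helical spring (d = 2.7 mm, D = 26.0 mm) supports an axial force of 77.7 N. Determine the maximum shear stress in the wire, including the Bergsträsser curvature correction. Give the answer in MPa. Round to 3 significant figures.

Spring index C = D/d = 26.0/2.7 = 9.6296
K_B = (4C+2)/(4C−3) = 40.519/35.519 = 1.1408
τ₀ = 8FD/(πd³) = 8·77.7·26.0/(π·2.7³) = 16161.6/61.836 = 261.36 MPa
τ_max = K·τ₀ = 1.1408 × 261.36 = 298.15 MPa

298 MPa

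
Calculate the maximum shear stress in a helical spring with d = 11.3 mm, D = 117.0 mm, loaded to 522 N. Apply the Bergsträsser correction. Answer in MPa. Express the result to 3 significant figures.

Spring index C = D/d = 117.0/11.3 = 10.3540
K_B = (4C+2)/(4C−3) = 43.416/38.416 = 1.1302
τ₀ = 8FD/(πd³) = 8·522·117.0/(π·11.3³) = 488592/4533 = 107.79 MPa
τ_max = K·τ₀ = 1.1302 × 107.79 = 121.81 MPa

122 MPa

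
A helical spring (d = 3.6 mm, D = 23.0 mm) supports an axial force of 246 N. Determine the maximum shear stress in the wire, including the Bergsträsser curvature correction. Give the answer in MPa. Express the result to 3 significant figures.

Spring index C = D/d = 23.0/3.6 = 6.3889
K_B = (4C+2)/(4C−3) = 27.556/22.556 = 1.2217
τ₀ = 8FD/(πd³) = 8·246·23.0/(π·3.6³) = 45264/146.57 = 308.81 MPa
τ_max = K·τ₀ = 1.2217 × 308.81 = 377.27 MPa

377 MPa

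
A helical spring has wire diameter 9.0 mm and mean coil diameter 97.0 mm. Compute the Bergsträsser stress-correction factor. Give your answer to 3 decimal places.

1.125

C = D/d = 97.0/9.0 = 10.7778
K_B = (4C+2)/(4C−3) = 45.111/40.111 = 1.1247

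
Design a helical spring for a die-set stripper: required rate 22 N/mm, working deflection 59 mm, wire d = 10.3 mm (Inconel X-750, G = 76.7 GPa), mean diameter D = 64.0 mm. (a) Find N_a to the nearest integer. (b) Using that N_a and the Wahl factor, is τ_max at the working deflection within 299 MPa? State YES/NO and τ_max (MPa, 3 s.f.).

N_a = Gd⁴/(8D³k) = (76.7×10³)(10.3⁴)/(8·64.0³·22) = 18.71 → N_a = 19
Actual rate k = Gd⁴/(8D³·19) = 21.665 N/mm
Working load F = kδ = 21.665·59 = 1278.2 N
C = 64.0/10.3 = 6.2136; K_W = (4C−1)/(4C−4)+0.615/C = 1.2428
τ_max = K_W·8FD/(πd³) = 1.2428·190.64 = 236.94 MPa
τ_max ≤ 299 MPa → acceptable

(a) 19 coils; (b) YES, τ_max = 237 MPa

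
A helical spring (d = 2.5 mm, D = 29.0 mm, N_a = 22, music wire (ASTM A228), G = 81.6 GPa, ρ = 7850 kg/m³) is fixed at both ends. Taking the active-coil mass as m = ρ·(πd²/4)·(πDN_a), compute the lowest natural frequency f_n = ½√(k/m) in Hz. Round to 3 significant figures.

49.0 Hz

k = Gd⁴/(8D³N_a) = (81.6×10³)(2.5⁴)/(8·29.0³·22) = 0.74258 N/mm = 742.58 N/m
Wire length L = πDN_a = π·29.0·22 = 2004.3 mm
m = ρ·(πd²/4)·L = 7850 × 4.9087×10⁻⁶ m² × 2.0043 m = 0.077234 kg
f_n = ½√(k/m) = 0.5·√(742.58/0.077234) = 0.5·√(9614.6) = 49.027 Hz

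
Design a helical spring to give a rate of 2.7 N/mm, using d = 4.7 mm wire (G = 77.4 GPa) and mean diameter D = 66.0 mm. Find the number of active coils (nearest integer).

6

N_a = Gd⁴/(8D³k) = (77.4×10³ × 4.7⁴)/(8 × 66.0³ × 2.7)
    = 3.77687e+07 / 6.20991e+06 = 6.082 → 6 coils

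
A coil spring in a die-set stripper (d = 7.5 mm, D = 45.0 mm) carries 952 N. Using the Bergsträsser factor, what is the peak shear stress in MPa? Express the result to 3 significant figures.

320 MPa

Spring index C = D/d = 45.0/7.5 = 6.0000
K_B = (4C+2)/(4C−3) = 26.000/21.000 = 1.2381
τ₀ = 8FD/(πd³) = 8·952·45.0/(π·7.5³) = 342720/1325.4 = 258.59 MPa
τ_max = K·τ₀ = 1.2381 × 258.59 = 320.15 MPa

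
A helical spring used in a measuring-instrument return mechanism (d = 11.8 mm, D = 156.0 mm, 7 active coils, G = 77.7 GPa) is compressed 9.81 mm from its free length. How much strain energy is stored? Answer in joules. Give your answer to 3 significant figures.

0.341 J

k = Gd⁴/(8D³N_a) = (77.7×10³)(11.8⁴)/(8·156.0³·7) = 7.0858 N/mm
U = ½kδ² = 0.5 × 7.0858 × 9.81² = 340.95 N·mm = 0.34095 J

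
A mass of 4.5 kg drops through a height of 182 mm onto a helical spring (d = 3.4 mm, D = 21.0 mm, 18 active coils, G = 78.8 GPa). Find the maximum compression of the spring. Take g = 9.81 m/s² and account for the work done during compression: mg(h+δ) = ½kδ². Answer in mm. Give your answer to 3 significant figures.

k = Gd⁴/(8D³N_a) = (78.8×10³)(3.4⁴)/(8·21.0³·18) = 7.8963 N/mm
W = mg = 4.5 × 9.81 = 44.145 N
½kδ² − Wδ − Wh = 0 → δ = (W + √(W² + 2kWh))/k
δ = (44.145 + √(1948.8 + 126883))/7.8963 = (44.145 + 358.93)/7.8963 = 51.047 mm

51.0 mm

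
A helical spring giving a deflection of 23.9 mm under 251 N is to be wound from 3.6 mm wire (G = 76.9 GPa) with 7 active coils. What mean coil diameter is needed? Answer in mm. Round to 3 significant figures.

28.0 mm

Required rate k = F/δ = 251/23.9 = 10.502 N/mm
D = (Gd⁴/(8N_a·k))^(1/3) = (76.9×10³·3.6⁴/(8·7·10.502))^(1/3)
  = (21962)^(1/3) = 28.0043 mm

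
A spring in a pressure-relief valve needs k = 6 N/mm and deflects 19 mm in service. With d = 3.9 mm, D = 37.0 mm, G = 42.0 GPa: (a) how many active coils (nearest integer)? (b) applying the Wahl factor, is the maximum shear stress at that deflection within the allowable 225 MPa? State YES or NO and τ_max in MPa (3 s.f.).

N_a = Gd⁴/(8D³k) = (42.0×10³)(3.9⁴)/(8·37.0³·6) = 3.996 → N_a = 4
Actual rate k = Gd⁴/(8D³·4) = 5.9945 N/mm
Working load F = kδ = 5.9945·19 = 113.9 N
C = 37.0/3.9 = 9.4872; K_W = (4C−1)/(4C−4)+0.615/C = 1.1532
τ_max = K_W·8FD/(πd³) = 1.1532·180.91 = 208.62 MPa
τ_max ≤ 225 MPa → acceptable

(a) 4 coils; (b) YES, τ_max = 209 MPa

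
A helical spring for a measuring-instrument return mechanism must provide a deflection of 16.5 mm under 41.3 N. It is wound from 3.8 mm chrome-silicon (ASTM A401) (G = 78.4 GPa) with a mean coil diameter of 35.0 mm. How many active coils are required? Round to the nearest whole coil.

19

Required rate k = F/δ = 41.3/16.5 = 2.503 N/mm
N_a = Gd⁴/(8D³k) = (78.4×10³ × 3.8⁴)/(8 × 35.0³ × 2.503)
    = 1.63475e+07 / 858539 = 19.04 → 19 coils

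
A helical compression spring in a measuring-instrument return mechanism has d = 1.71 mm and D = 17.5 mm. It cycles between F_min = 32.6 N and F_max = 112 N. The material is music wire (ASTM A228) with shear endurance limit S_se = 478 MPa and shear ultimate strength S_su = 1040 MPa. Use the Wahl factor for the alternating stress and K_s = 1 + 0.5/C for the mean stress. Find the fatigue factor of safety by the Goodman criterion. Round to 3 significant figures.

0.669

C = D/d = 17.5/1.71 = 10.2339; K_W = (4C−1)/(4C−4)+0.615/C = 1.1413; K_s = 1+0.5/C = 1.0489
F_a = (F_max−F_min)/2 = 39.7 N; F_m = (F_max+F_min)/2 = 72.3 N
τ_a = K_W·8F_aD/(πd³) = 1.1413 × 353.82 = 403.82 MPa
τ_m = K_s·8F_mD/(πd³) = 1.0489 × 644.36 = 675.84 MPa
Goodman: 1/n_f = τ_a/S_se + τ_m/S_su = 403.82/478 + 675.84/1040 = 0.84481 + 0.64985 = 1.4947
n_f = 1/1.4947 = 0.6691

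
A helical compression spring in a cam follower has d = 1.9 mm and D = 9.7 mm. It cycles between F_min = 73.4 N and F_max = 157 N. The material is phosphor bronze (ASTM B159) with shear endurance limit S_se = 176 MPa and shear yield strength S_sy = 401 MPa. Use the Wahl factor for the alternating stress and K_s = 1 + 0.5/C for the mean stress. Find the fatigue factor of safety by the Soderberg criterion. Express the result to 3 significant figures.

0.444

C = D/d = 9.7/1.9 = 5.1053; K_W = (4C−1)/(4C−4)+0.615/C = 1.3032; K_s = 1+0.5/C = 1.0979
F_a = (F_max−F_min)/2 = 41.8 N; F_m = (F_max+F_min)/2 = 115.2 N
τ_a = K_W·8F_aD/(πd³) = 1.3032 × 150.53 = 196.17 MPa
τ_m = K_s·8F_mD/(πd³) = 1.0979 × 414.86 = 455.49 MPa
Soderberg: 1/n_f = τ_a/S_se + τ_m/S_sy = 196.17/176 + 455.49/401 = 1.11458 + 1.13589 = 2.2505
n_f = 1/2.2505 = 0.4444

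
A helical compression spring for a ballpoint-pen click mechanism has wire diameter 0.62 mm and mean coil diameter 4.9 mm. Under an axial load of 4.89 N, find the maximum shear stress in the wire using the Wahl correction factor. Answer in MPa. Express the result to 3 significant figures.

304 MPa

Spring index C = D/d = 4.9/0.62 = 7.9032
K_W = (4C−1)/(4C−4) + 0.615/C = 30.613/27.613 + 0.0778 = 1.1865
τ₀ = 8FD/(πd³) = 8·4.89·4.9/(π·0.62³) = 191.688/0.74873 = 256.02 MPa
τ_max = K·τ₀ = 1.1865 × 256.02 = 303.76 MPa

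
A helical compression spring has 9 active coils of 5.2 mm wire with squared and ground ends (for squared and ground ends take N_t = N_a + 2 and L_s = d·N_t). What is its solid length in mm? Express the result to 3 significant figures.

squared and ground ends: N_t = N_a + 2 = 9 + 2 = 11
L_s = d·N_t = 5.2 × 11 = 57.2 mm

57.2 mm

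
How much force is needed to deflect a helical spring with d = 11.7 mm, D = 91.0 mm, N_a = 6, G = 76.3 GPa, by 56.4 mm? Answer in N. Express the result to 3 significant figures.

2230 N

k = Gd⁴/(8D³N_a) = (76.3×10³)(11.7⁴)/(8·91.0³·6) = 39.528 N/mm
F = k·δ = 39.528 × 56.4 = 2229.4 N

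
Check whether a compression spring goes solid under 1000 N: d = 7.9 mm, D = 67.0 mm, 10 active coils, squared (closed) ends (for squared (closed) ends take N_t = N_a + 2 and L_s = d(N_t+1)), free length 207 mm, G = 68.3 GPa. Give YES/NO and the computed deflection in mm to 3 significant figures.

k = Gd⁴/(8D³N_a) = (68.3×10³)(7.9⁴)/(8·67.0³·10) = 11.056 N/mm
N_t = 12; L_s = 7.9·13 = 102.7 mm; δ_solid = L₀ − L_s = 207 − 102.7 = 104.3 mm
δ = F/k = 1000/11.056 = 90.445 mm
δ < δ_solid → spring does not go solid

NO, δ = 90.4 mm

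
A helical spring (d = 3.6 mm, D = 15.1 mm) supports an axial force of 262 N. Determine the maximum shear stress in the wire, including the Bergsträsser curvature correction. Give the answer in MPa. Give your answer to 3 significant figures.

294 MPa

Spring index C = D/d = 15.1/3.6 = 4.1944
K_B = (4C+2)/(4C−3) = 18.778/13.778 = 1.3629
τ₀ = 8FD/(πd³) = 8·262·15.1/(π·3.6³) = 31649.6/146.57 = 215.93 MPa
τ_max = K·τ₀ = 1.3629 × 215.93 = 294.29 MPa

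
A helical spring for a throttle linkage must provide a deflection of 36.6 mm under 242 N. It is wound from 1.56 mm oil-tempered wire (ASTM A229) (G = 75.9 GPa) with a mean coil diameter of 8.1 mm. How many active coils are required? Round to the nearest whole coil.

16

Required rate k = F/δ = 242/36.6 = 6.612 N/mm
N_a = Gd⁴/(8D³k) = (75.9×10³ × 1.56⁴)/(8 × 8.1³ × 6.612)
    = 449511 / 28111.2 = 15.99 → 16 coils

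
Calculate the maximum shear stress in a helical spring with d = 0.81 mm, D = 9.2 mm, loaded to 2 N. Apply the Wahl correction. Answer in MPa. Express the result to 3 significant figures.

99.3 MPa

Spring index C = D/d = 9.2/0.81 = 11.3580
K_W = (4C−1)/(4C−4) + 0.615/C = 44.432/41.432 + 0.0541 = 1.1266
τ₀ = 8FD/(πd³) = 8·2·9.2/(π·0.81³) = 147.2/1.6696 = 88.166 MPa
τ_max = K·τ₀ = 1.1266 × 88.166 = 99.324 MPa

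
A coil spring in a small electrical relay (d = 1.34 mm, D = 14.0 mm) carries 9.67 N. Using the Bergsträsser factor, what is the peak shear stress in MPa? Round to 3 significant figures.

162 MPa

Spring index C = D/d = 14.0/1.34 = 10.4478
K_B = (4C+2)/(4C−3) = 43.791/38.791 = 1.1289
τ₀ = 8FD/(πd³) = 8·9.67·14.0/(π·1.34³) = 1083.04/7.559 = 143.28 MPa
τ_max = K·τ₀ = 1.1289 × 143.28 = 161.75 MPa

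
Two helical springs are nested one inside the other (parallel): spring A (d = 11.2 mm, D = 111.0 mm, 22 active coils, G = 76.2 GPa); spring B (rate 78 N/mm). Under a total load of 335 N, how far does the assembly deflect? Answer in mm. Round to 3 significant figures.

k_A = Gd⁴/(8D³N_a) = (76.2×10³)(11.2⁴)/(8·111.0³·22) = 4.9813 N/mm
Parallel: k_eq = 4.9813 + 78 = 82.981 N/mm
δ = F/k_eq = 335/82.981 = 4.0371 mm

4.04 mm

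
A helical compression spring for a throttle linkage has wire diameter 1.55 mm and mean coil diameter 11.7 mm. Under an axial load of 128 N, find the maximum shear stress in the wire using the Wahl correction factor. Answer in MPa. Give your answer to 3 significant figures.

Spring index C = D/d = 11.7/1.55 = 7.5484
K_W = (4C−1)/(4C−4) + 0.615/C = 29.194/26.194 + 0.0815 = 1.1960
τ₀ = 8FD/(πd³) = 8·128·11.7/(π·1.55³) = 11980.8/11.699 = 1024.1 MPa
τ_max = K·τ₀ = 1.1960 × 1024.1 = 1224.8 MPa

1220 MPa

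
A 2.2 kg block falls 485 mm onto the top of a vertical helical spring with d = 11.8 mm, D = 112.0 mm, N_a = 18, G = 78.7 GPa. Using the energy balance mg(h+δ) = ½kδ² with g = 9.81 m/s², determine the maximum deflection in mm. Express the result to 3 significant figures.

k = Gd⁴/(8D³N_a) = (78.7×10³)(11.8⁴)/(8·112.0³·18) = 7.542 N/mm
W = mg = 2.2 × 9.81 = 21.582 N
½kδ² − Wδ − Wh = 0 → δ = (W + √(W² + 2kWh))/k
δ = (21.582 + √(465.78 + 157888))/7.542 = (21.582 + 397.94)/7.542 = 55.624 mm

55.6 mm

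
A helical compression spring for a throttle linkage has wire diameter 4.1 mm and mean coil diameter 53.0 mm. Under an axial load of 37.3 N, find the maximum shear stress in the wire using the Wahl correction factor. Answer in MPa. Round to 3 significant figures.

81.1 MPa

Spring index C = D/d = 53.0/4.1 = 12.9268
K_W = (4C−1)/(4C−4) + 0.615/C = 50.707/47.707 + 0.0476 = 1.1105
τ₀ = 8FD/(πd³) = 8·37.3·53.0/(π·4.1³) = 15815.2/216.52 = 73.042 MPa
τ_max = K·τ₀ = 1.1105 × 73.042 = 81.11 MPa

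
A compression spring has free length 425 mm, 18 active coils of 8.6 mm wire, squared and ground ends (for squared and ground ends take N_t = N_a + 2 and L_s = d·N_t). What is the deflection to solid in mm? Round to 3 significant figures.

253 mm

N_t = 20; L_s = 8.6·20 = 172 mm
δ_solid = L₀ − L_s = 425 − 172 = 253 mm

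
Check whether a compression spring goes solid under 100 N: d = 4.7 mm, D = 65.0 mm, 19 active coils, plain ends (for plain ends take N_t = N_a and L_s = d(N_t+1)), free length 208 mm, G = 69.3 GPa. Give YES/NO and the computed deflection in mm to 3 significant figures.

k = Gd⁴/(8D³N_a) = (69.3×10³)(4.7⁴)/(8·65.0³·19) = 0.8101 N/mm
N_t = 19; L_s = 4.7·20 = 94 mm; δ_solid = L₀ − L_s = 208 − 94 = 114 mm
δ = F/k = 100/0.8101 = 123.44 mm
δ ≥ δ_solid → spring goes solid

YES, δ = 123 mm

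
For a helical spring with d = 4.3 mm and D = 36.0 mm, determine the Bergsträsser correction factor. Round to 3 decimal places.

1.164

C = D/d = 36.0/4.3 = 8.3721
K_B = (4C+2)/(4C−3) = 35.488/30.488 = 1.1640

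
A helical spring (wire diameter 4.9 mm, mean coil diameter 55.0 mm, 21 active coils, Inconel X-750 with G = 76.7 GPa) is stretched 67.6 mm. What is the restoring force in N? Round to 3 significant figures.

107 N

k = Gd⁴/(8D³N_a) = (76.7×10³)(4.9⁴)/(8·55.0³·21) = 1.5819 N/mm
F = k·δ = 1.5819 × 67.6 = 106.94 N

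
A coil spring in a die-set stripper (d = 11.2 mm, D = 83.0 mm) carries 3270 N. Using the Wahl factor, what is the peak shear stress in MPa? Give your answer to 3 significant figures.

Spring index C = D/d = 83.0/11.2 = 7.4107
K_W = (4C−1)/(4C−4) + 0.615/C = 28.643/25.643 + 0.0830 = 1.2000
τ₀ = 8FD/(πd³) = 8·3270·83.0/(π·11.2³) = 2.17128e+06/4413.7 = 491.94 MPa
τ_max = K·τ₀ = 1.2000 × 491.94 = 590.32 MPa

590 MPa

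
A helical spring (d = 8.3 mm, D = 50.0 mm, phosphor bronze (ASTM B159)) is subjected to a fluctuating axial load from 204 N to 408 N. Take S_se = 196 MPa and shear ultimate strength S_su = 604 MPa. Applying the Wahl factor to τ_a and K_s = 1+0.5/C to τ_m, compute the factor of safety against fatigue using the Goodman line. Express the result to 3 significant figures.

C = D/d = 50.0/8.3 = 6.0241; K_W = (4C−1)/(4C−4)+0.615/C = 1.2514; K_s = 1+0.5/C = 1.0830
F_a = (F_max−F_min)/2 = 102 N; F_m = (F_max+F_min)/2 = 306 N
τ_a = K_W·8F_aD/(πd³) = 1.2514 × 22.713 = 28.422 MPa
τ_m = K_s·8F_mD/(πd³) = 1.0830 × 68.139 = 73.795 MPa
Goodman: 1/n_f = τ_a/S_se + τ_m/S_su = 28.422/196 + 73.795/604 = 0.14501 + 0.12218 = 0.26719
n_f = 1/0.26719 = 3.743

3.74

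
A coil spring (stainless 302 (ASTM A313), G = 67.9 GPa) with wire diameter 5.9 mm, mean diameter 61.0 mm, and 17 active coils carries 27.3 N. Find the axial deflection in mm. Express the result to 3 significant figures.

10.2 mm

k = Gd⁴/(8D³N_a) = (67.9×10³)(5.9⁴)/(8·61.0³·17) = 2.6653 N/mm
δ = F/k = 27.3 / 2.6653 = 10.243 mm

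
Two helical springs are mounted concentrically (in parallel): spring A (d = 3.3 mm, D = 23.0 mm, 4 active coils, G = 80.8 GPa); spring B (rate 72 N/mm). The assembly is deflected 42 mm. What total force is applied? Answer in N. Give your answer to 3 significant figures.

k_A = Gd⁴/(8D³N_a) = (80.8×10³)(3.3⁴)/(8·23.0³·4) = 24.611 N/mm
Parallel: k_eq = 24.611 + 72 = 96.611 N/mm
F = k_eq·δ = 96.611·42 = 4057.7 N

4060 N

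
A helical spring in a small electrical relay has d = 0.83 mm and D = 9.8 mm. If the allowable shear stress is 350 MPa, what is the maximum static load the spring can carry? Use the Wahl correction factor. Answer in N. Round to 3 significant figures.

7.15 N

C = D/d = 9.8/0.83 = 11.8072
K_W = (4C−1)/(4C−4) + 0.615/C = 46.229/43.229 + 0.0521 = 1.1215
τ_max = K·8FD/(πd³) → F_max = τ_allow·πd³/(8DK)
F_max = 350·π·0.83³/(8·9.8·1.1215) = 628.71/87.924 = 7.1506 N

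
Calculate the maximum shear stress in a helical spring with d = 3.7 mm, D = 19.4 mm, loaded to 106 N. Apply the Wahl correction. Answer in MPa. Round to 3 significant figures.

Spring index C = D/d = 19.4/3.7 = 5.2432
K_W = (4C−1)/(4C−4) + 0.615/C = 19.973/16.973 + 0.1173 = 1.2940
τ₀ = 8FD/(πd³) = 8·106·19.4/(π·3.7³) = 16451.2/159.13 = 103.38 MPa
τ_max = K·τ₀ = 1.2940 × 103.38 = 133.78 MPa

134 MPa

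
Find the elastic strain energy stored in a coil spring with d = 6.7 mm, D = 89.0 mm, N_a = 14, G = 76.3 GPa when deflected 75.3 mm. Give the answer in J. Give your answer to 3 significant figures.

k = Gd⁴/(8D³N_a) = (76.3×10³)(6.7⁴)/(8·89.0³·14) = 1.9473 N/mm
U = ½kδ² = 0.5 × 1.9473 × 75.3² = 5520.7 N·mm = 5.5207 J

5.52 J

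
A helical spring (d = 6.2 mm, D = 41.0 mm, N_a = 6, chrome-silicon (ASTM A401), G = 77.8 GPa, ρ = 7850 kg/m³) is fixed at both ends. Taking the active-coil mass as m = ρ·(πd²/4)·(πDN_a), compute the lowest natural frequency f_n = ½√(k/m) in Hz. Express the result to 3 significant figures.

218 Hz

k = Gd⁴/(8D³N_a) = (77.8×10³)(6.2⁴)/(8·41.0³·6) = 34.75 N/mm = 34750 N/m
Wire length L = πDN_a = π·41.0·6 = 772.83 mm
m = ρ·(πd²/4)·L = 7850 × 30.191×10⁻⁶ m² × 0.77283 m = 0.18316 kg
f_n = ½√(k/m) = 0.5·√(34750/0.18316) = 0.5·√(1.8973e+05) = 217.79 Hz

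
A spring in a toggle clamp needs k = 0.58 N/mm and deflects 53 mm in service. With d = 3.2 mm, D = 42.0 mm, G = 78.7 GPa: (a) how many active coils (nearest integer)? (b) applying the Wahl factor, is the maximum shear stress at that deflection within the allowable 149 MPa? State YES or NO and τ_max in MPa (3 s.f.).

N_a = Gd⁴/(8D³k) = (78.7×10³)(3.2⁴)/(8·42.0³·0.58) = 24.01 → N_a = 24
Actual rate k = Gd⁴/(8D³·24) = 0.58013 N/mm
Working load F = kδ = 0.58013·53 = 30.747 N
C = 42.0/3.2 = 13.1250; K_W = (4C−1)/(4C−4)+0.615/C = 1.1087
τ_max = K_W·8FD/(πd³) = 1.1087·100.36 = 111.27 MPa
τ_max ≤ 149 MPa → acceptable

(a) 24 coils; (b) YES, τ_max = 111 MPa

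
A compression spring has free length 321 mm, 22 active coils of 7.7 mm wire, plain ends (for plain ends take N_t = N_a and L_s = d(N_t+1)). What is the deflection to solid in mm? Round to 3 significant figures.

144 mm

N_t = 22; L_s = 7.7·23 = 177.1 mm
δ_solid = L₀ − L_s = 321 − 177.1 = 143.9 mm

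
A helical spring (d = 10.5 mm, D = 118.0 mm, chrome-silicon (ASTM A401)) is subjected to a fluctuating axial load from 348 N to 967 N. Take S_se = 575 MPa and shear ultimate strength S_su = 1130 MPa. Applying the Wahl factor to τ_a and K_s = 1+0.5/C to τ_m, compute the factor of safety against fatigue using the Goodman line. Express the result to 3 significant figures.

3.17

C = D/d = 118.0/10.5 = 11.2381; K_W = (4C−1)/(4C−4)+0.615/C = 1.1280; K_s = 1+0.5/C = 1.0445
F_a = (F_max−F_min)/2 = 309.5 N; F_m = (F_max+F_min)/2 = 657.5 N
τ_a = K_W·8F_aD/(πd³) = 1.1280 × 80.337 = 90.618 MPa
τ_m = K_s·8F_mD/(πd³) = 1.0445 × 170.67 = 178.26 MPa
Goodman: 1/n_f = τ_a/S_se + τ_m/S_su = 90.618/575 + 178.26/1130 = 0.15760 + 0.15775 = 0.31535
n_f = 1/0.31535 = 3.171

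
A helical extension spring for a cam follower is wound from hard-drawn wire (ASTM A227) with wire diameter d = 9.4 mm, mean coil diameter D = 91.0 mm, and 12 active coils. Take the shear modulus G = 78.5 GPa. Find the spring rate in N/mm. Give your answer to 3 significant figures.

8.47 N/mm

k = Gd⁴/(8D³N_a) = (78.5×10³ × 9.4⁴) / (8 × 91.0³ × 12)
  = 6.12888e+08 / 7.23428e+07 = 8.472 N/mm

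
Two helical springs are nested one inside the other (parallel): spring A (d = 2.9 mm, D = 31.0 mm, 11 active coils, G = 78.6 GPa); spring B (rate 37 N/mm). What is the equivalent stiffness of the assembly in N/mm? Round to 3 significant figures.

k_A = Gd⁴/(8D³N_a) = (78.6×10³)(2.9⁴)/(8·31.0³·11) = 2.1205 N/mm
Parallel: k_eq = 2.1205 + 37 = 39.121 N/mm

39.1 N/mm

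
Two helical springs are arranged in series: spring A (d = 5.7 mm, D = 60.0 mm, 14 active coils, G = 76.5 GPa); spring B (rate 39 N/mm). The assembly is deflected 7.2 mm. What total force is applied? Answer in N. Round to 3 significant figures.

k_A = Gd⁴/(8D³N_a) = (76.5×10³)(5.7⁴)/(8·60.0³·14) = 3.338 N/mm
Series: 1/k_eq = 1/3.338 + 1/39 = 0.32522; k_eq = 3.0748 N/mm
F = k_eq·δ = 3.0748·7.2 = 22.139 N

22.1 N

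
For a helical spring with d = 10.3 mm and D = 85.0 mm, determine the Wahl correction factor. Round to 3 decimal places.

C = D/d = 85.0/10.3 = 8.2524
K_W = (4C−1)/(4C−4) + 0.615/C = 32.010/29.010 + 0.0745 = 1.1779

1.178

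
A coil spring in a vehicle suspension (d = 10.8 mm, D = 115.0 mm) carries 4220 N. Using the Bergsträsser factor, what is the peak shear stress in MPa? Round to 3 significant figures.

Spring index C = D/d = 115.0/10.8 = 10.6481
K_B = (4C+2)/(4C−3) = 44.593/39.593 = 1.1263
τ₀ = 8FD/(πd³) = 8·4220·115.0/(π·10.8³) = 3.8824e+06/3957.5 = 981.02 MPa
τ_max = K·τ₀ = 1.1263 × 981.02 = 1104.9 MPa

1100 MPa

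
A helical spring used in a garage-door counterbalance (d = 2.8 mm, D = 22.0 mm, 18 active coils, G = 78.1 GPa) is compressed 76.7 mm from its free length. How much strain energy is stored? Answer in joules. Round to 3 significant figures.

k = Gd⁴/(8D³N_a) = (78.1×10³)(2.8⁴)/(8·22.0³·18) = 3.1308 N/mm
U = ½kδ² = 0.5 × 3.1308 × 76.7² = 9209 N·mm = 9.209 J

9.21 J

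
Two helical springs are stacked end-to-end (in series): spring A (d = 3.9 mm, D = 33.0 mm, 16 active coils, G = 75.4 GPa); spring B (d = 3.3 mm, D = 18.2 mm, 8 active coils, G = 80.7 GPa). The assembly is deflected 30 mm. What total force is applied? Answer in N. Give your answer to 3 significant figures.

98.7 N

k_A = Gd⁴/(8D³N_a) = (75.4×10³)(3.9⁴)/(8·33.0³·16) = 3.7921 N/mm
k_B = Gd⁴/(8D³N_a) = (80.7×10³)(3.3⁴)/(8·18.2³·8) = 24.805 N/mm
Series: 1/k_eq = 1/3.7921 + 1/24.805 = 0.30402; k_eq = 3.2892 N/mm
F = k_eq·δ = 3.2892·30 = 98.677 N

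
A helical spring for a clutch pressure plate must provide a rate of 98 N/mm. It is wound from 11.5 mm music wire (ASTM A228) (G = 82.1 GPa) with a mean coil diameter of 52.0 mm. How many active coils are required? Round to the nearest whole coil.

N_a = Gd⁴/(8D³k) = (82.1×10³ × 11.5⁴)/(8 × 52.0³ × 98)
    = 1.43593e+09 / 1.10237e+08 = 13.03 → 13 coils

13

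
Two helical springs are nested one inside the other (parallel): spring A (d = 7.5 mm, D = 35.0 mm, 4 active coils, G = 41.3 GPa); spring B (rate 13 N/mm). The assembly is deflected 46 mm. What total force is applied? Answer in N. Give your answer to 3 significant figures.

4980 N

k_A = Gd⁴/(8D³N_a) = (41.3×10³)(7.5⁴)/(8·35.0³·4) = 95.245 N/mm
Parallel: k_eq = 95.245 + 13 = 108.24 N/mm
F = k_eq·δ = 108.24·46 = 4979.3 N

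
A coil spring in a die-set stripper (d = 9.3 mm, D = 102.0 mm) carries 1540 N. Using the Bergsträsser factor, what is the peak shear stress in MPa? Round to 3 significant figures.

558 MPa

Spring index C = D/d = 102.0/9.3 = 10.9677
K_B = (4C+2)/(4C−3) = 45.871/40.871 = 1.1223
τ₀ = 8FD/(πd³) = 8·1540·102.0/(π·9.3³) = 1.25664e+06/2527 = 497.29 MPa
τ_max = K·τ₀ = 1.1223 × 497.29 = 558.13 MPa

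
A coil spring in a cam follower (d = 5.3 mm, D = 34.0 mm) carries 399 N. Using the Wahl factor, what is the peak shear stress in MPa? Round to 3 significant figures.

286 MPa

Spring index C = D/d = 34.0/5.3 = 6.4151
K_W = (4C−1)/(4C−4) + 0.615/C = 24.660/21.660 + 0.0959 = 1.2344
τ₀ = 8FD/(πd³) = 8·399·34.0/(π·5.3³) = 108528/467.71 = 232.04 MPa
τ_max = K·τ₀ = 1.2344 × 232.04 = 286.42 MPa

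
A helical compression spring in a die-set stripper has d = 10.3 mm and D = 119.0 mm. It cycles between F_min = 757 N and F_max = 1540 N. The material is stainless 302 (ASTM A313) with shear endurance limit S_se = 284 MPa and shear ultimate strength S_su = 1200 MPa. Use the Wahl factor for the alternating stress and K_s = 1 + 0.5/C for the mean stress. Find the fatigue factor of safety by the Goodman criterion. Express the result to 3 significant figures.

C = D/d = 119.0/10.3 = 11.5534; K_W = (4C−1)/(4C−4)+0.615/C = 1.1243; K_s = 1+0.5/C = 1.0433
F_a = (F_max−F_min)/2 = 391.5 N; F_m = (F_max+F_min)/2 = 1148.5 N
τ_a = K_W·8F_aD/(πd³) = 1.1243 × 108.57 = 122.06 MPa
τ_m = K_s·8F_mD/(πd³) = 1.0433 × 318.5 = 332.28 MPa
Goodman: 1/n_f = τ_a/S_se + τ_m/S_su = 122.06/284 + 332.28/1200 = 0.42980 + 0.27690 = 0.70671
n_f = 1/0.70671 = 1.415

1.42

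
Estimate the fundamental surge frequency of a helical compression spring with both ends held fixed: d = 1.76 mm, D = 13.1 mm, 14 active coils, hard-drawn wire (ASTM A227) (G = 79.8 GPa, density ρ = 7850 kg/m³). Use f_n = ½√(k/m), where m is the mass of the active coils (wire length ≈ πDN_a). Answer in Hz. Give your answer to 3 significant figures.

263 Hz

k = Gd⁴/(8D³N_a) = (79.8×10³)(1.76⁴)/(8·13.1³·14) = 3.041 N/mm = 3041 N/m
Wire length L = πDN_a = π·13.1·14 = 576.17 mm
m = ρ·(πd²/4)·L = 7850 × 2.4328×10⁻⁶ m² × 0.57617 m = 0.011004 kg
f_n = ½√(k/m) = 0.5·√(3041/0.011004) = 0.5·√(2.7637e+05) = 262.85 Hz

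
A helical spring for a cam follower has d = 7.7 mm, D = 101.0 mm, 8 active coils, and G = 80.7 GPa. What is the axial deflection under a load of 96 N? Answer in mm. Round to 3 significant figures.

22.3 mm

k = Gd⁴/(8D³N_a) = (80.7×10³)(7.7⁴)/(8·101.0³·8) = 4.3022 N/mm
δ = F/k = 96 / 4.3022 = 22.314 mm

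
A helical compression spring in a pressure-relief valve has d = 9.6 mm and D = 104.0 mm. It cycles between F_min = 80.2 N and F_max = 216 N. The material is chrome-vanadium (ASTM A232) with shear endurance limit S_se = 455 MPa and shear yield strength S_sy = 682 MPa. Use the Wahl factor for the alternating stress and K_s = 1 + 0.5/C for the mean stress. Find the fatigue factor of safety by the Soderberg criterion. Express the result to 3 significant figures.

C = D/d = 104.0/9.6 = 10.8333; K_W = (4C−1)/(4C−4)+0.615/C = 1.1330; K_s = 1+0.5/C = 1.0462
F_a = (F_max−F_min)/2 = 67.9 N; F_m = (F_max+F_min)/2 = 148.1 N
τ_a = K_W·8F_aD/(πd³) = 1.1330 × 20.325 = 23.029 MPa
τ_m = K_s·8F_mD/(πd³) = 1.0462 × 44.332 = 46.378 MPa
Soderberg: 1/n_f = τ_a/S_se + τ_m/S_sy = 23.029/455 + 46.378/682 = 0.05061 + 0.06800 = 0.11862
n_f = 1/0.11862 = 8.431

8.43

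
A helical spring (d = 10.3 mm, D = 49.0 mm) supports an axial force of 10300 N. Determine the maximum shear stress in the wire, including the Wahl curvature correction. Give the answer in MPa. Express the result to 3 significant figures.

Spring index C = D/d = 49.0/10.3 = 4.7573
K_W = (4C−1)/(4C−4) + 0.615/C = 18.029/15.029 + 0.1293 = 1.3289
τ₀ = 8FD/(πd³) = 8·10300·49.0/(π·10.3³) = 4.0376e+06/3432.9 = 1176.1 MPa
τ_max = K·τ₀ = 1.3289 × 1176.1 = 1563 MPa

1560 MPa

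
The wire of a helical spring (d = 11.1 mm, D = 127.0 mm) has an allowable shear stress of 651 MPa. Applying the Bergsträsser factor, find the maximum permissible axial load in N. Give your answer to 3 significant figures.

C = D/d = 127.0/11.1 = 11.4414
K_B = (4C+2)/(4C−3) = 47.766/42.766 = 1.1169
τ_max = K·8FD/(πd³) → F_max = τ_allow·πd³/(8DK)
F_max = 651·π·11.1³/(8·127.0·1.1169) = 2.797e+06/1134.8 = 2464.8 N

2460 N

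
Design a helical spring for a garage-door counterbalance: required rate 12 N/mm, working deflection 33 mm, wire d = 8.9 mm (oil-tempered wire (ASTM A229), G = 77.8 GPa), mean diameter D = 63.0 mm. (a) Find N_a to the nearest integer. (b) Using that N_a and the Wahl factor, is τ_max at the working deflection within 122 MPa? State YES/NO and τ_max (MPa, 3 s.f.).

(a) 20 coils; (b) YES, τ_max = 111 MPa

N_a = Gd⁴/(8D³k) = (77.8×10³)(8.9⁴)/(8·63.0³·12) = 20.34 → N_a = 20
Actual rate k = Gd⁴/(8D³·20) = 12.201 N/mm
Working load F = kδ = 12.201·33 = 402.64 N
C = 63.0/8.9 = 7.0787; K_W = (4C−1)/(4C−4)+0.615/C = 1.2103
τ_max = K_W·8FD/(πd³) = 1.2103·91.627 = 110.89 MPa
τ_max ≤ 122 MPa → acceptable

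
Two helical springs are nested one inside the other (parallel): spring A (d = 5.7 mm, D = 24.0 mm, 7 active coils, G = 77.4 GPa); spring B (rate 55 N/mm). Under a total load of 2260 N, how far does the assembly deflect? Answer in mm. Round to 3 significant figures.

k_A = Gd⁴/(8D³N_a) = (77.4×10³)(5.7⁴)/(8·24.0³·7) = 105.54 N/mm
Parallel: k_eq = 105.54 + 55 = 160.54 N/mm
δ = F/k_eq = 2260/160.54 = 14.077 mm

14.1 mm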